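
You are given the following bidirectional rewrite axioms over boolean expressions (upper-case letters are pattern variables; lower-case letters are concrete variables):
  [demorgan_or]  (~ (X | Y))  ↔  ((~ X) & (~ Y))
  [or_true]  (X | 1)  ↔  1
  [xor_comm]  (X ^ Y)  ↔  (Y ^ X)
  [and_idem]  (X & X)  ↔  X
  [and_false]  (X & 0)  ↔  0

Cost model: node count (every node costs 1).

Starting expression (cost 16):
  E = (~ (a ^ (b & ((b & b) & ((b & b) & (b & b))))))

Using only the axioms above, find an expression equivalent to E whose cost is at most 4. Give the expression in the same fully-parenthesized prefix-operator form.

step 1: and_idem (→) rewrites ((b & b) & (b & b)) into (b & b), now (~ (a ^ (b & ((b & b) & (b & b)))))
step 2: and_idem (→) rewrites ((b & b) & (b & b)) into (b & b), now (~ (a ^ (b & (b & b))))
step 3: and_idem (→) rewrites (b & b) into b, now (~ (a ^ (b & b)))
step 4: and_idem (→) rewrites (b & b) into b, reaching cost 4 (bound 4)

(~ (a ^ b))   [cost 4]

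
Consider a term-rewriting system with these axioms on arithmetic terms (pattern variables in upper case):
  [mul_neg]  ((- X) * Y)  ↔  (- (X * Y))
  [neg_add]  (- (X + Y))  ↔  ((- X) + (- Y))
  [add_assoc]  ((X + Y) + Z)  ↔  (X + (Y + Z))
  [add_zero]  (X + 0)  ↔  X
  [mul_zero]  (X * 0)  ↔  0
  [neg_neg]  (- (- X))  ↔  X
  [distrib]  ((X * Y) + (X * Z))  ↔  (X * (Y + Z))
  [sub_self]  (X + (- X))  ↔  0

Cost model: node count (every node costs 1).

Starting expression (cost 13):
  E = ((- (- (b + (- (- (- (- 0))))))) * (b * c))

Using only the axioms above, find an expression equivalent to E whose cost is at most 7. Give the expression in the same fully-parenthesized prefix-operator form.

((b + 0) * (b * c))   [cost 7]

(1) (- (- (- 0)))  =[neg_neg →]=  (- 0)    ⊢ ((- (- (b + (- (- 0))))) * (b * c))
(2) (- (- 0))  =[neg_neg →]=  0    ⊢ ((- (- (b + 0))) * (b * c))
(3) (- (- (b + 0)))  =[neg_neg →]=  (b + 0)    ⊢ cost 7, within 7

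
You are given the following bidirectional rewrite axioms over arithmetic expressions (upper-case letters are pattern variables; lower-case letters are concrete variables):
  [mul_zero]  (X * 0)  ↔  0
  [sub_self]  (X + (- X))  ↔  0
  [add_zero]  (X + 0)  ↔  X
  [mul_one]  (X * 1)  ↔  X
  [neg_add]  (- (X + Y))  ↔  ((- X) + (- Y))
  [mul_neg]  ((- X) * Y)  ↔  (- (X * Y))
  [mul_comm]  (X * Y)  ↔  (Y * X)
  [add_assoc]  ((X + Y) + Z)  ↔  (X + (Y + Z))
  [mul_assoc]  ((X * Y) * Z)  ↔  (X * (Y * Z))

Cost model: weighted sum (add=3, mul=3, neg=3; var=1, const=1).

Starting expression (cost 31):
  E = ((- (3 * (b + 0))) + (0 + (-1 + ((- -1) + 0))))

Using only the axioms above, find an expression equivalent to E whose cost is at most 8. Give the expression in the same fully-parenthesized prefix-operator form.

1. [add_zero →] ((- -1) + 0)  →  (- -1);  E = ((- (3 * (b + 0))) + (0 + (-1 + (- -1))))
2. [add_zero →] (b + 0)  →  b;  E = ((- (3 * b)) + (0 + (-1 + (- -1))))
3. [sub_self →] (-1 + (- -1))  →  0;  E = ((- (3 * b)) + (0 + 0))
4. [add_zero →] (0 + 0)  →  0;  E = ((- (3 * b)) + 0)
5. [add_zero →] ((- (3 * b)) + 0)  →  (- (3 * b));  cost 8 ≤ 8, done

(- (3 * b))   [cost 8]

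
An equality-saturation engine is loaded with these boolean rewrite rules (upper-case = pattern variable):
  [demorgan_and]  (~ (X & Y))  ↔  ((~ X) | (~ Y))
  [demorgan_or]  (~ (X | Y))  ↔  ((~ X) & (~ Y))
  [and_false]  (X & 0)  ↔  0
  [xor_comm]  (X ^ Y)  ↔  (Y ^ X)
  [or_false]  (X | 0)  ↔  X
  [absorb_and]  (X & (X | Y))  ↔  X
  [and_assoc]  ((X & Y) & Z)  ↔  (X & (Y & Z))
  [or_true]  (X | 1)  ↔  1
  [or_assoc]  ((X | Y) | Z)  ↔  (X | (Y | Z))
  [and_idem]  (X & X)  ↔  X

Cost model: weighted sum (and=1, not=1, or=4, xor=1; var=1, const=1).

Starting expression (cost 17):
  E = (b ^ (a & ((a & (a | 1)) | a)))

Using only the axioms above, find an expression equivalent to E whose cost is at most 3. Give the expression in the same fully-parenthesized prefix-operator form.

(b ^ a)   [cost 3]

(1) (a & (a | 1))  =[absorb_and →]=  a    ⊢ (b ^ (a & (a | a)))
(2) (a & (a | a))  =[absorb_and →]=  a    ⊢ cost 3, within 3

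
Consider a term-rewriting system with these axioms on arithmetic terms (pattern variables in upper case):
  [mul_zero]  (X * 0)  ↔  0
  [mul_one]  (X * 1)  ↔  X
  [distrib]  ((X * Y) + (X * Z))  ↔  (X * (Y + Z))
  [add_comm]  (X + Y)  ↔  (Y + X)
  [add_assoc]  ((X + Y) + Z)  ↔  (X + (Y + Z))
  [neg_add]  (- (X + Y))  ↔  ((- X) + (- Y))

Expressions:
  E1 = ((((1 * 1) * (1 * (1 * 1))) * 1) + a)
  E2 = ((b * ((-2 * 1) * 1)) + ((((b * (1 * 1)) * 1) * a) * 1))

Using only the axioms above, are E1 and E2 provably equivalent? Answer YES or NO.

NO

The axioms are sound identities: if E1 ↔* E2 then E1 and E2 evaluate identically under any assignment.
Under a=0, b=0: E1 evaluates to 1, E2 to 0. Distinct ⇒ no rewrite sequence connects them.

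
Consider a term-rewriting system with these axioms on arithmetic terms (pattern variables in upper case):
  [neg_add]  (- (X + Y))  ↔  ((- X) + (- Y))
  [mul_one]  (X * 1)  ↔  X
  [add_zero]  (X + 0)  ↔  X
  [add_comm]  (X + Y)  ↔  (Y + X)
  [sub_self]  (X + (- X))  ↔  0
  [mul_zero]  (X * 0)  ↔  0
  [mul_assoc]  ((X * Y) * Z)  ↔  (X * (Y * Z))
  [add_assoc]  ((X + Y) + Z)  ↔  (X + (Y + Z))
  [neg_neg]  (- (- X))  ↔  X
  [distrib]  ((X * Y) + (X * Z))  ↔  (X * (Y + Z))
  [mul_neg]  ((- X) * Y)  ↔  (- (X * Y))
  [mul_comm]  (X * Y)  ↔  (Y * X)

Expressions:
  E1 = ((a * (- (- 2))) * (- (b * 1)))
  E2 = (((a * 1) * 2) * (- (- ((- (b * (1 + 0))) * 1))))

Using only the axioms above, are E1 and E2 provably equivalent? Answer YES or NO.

step 1: mul_one (→) rewrites (b * 1) into b, now ((a * (- (- 2))) * (- b))
step 2: neg_neg (→) rewrites (- (- 2)) into 2, now ((a * 2) * (- b))
step 3: mul_comm (→) rewrites (a * 2) into (2 * a), now ((2 * a) * (- b))
step 4: mul_one (←) rewrites b into (b * 1), now ((2 * a) * (- (b * 1)))
step 5: add_zero (←) rewrites 1 into (1 + 0), now ((2 * a) * (- (b * (1 + 0))))
step 6: mul_one (←) rewrites a into (a * 1), now ((2 * (a * 1)) * (- (b * (1 + 0))))
step 7: mul_one (←) rewrites (- (b * (1 + 0))) into ((- (b * (1 + 0))) * 1), now ((2 * (a * 1)) * ((- (b * (1 + 0))) * 1))
step 8: mul_comm (→) rewrites (2 * (a * 1)) into ((a * 1) * 2), now (((a * 1) * 2) * ((- (b * (1 + 0))) * 1))
step 9: neg_neg (←) rewrites ((- (b * (1 + 0))) * 1) into (- (- ((- (b * (1 + 0))) * 1))), which is E2

YES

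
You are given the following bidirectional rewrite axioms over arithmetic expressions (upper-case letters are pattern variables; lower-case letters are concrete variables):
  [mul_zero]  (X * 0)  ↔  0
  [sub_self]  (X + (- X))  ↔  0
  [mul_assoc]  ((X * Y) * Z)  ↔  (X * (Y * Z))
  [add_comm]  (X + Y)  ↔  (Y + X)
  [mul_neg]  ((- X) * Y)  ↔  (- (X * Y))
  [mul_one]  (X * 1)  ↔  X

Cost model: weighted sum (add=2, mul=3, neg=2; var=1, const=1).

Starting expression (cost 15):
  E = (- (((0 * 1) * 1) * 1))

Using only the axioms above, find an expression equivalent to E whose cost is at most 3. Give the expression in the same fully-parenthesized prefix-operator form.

step 1: mul_one (→) rewrites (((0 * 1) * 1) * 1) into ((0 * 1) * 1), now (- ((0 * 1) * 1))
step 2: mul_one (→) rewrites ((0 * 1) * 1) into (0 * 1), now (- (0 * 1))
step 3: mul_one (→) rewrites (0 * 1) into 0, reaching cost 3 (bound 3)

(- 0)   [cost 3]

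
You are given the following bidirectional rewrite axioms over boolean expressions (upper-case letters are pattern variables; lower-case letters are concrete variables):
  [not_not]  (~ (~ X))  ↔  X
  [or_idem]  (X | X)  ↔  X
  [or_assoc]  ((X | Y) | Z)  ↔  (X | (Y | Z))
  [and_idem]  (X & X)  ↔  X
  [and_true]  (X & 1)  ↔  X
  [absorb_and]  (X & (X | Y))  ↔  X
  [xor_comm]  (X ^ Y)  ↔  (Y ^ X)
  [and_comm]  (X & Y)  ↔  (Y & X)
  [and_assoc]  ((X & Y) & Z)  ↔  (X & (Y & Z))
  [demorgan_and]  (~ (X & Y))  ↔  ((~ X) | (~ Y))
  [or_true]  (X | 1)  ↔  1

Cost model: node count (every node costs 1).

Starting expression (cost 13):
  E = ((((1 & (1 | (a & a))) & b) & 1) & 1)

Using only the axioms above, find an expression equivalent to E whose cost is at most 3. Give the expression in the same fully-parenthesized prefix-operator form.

step 1: and_idem (→) rewrites (a & a) into a, now ((((1 & (1 | a)) & b) & 1) & 1)
step 2: absorb_and (→) rewrites (1 & (1 | a)) into 1, now (((1 & b) & 1) & 1)
step 3: and_true (→) rewrites (((1 & b) & 1) & 1) into ((1 & b) & 1)
step 4: and_true (→) rewrites ((1 & b) & 1) into (1 & b), reaching cost 3 (bound 3)

(1 & b)   [cost 3]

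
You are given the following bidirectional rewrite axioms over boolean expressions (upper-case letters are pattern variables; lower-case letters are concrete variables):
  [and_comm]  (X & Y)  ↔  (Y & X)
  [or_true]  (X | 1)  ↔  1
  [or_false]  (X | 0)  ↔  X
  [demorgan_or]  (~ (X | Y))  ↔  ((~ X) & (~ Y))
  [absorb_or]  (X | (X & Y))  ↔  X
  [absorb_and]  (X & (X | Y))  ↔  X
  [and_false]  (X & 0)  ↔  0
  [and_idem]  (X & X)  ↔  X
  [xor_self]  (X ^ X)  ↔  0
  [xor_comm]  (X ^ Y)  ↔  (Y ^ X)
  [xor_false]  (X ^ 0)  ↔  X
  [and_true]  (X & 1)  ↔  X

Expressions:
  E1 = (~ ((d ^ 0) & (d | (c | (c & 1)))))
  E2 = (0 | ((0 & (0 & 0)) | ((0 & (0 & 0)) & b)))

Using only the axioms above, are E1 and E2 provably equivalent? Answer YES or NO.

The axioms are sound identities: if E1 ↔* E2 then E1 and E2 evaluate identically under any assignment.
Under b=0, c=0, d=0: E1 evaluates to 1, E2 to 0. Distinct ⇒ no rewrite sequence connects them.

NO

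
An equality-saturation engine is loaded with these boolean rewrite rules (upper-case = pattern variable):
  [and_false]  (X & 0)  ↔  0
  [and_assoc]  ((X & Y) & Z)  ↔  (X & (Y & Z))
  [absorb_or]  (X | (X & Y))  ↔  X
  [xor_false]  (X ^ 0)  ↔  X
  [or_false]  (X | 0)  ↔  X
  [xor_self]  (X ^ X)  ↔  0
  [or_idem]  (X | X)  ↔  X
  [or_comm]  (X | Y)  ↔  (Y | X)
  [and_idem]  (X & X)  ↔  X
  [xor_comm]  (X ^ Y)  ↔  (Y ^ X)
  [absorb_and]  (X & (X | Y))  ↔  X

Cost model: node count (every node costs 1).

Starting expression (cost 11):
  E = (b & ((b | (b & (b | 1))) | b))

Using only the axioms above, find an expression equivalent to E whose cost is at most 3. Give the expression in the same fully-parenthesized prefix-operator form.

(b & b)   [cost 3]

1. [absorb_and →] (b & (b | 1))  →  b;  E = (b & ((b | b) | b))
2. [or_idem →] (b | b)  →  b;  E = (b & (b | b))
3. [or_idem →] (b | b)  →  b;  cost 3 ≤ 3, done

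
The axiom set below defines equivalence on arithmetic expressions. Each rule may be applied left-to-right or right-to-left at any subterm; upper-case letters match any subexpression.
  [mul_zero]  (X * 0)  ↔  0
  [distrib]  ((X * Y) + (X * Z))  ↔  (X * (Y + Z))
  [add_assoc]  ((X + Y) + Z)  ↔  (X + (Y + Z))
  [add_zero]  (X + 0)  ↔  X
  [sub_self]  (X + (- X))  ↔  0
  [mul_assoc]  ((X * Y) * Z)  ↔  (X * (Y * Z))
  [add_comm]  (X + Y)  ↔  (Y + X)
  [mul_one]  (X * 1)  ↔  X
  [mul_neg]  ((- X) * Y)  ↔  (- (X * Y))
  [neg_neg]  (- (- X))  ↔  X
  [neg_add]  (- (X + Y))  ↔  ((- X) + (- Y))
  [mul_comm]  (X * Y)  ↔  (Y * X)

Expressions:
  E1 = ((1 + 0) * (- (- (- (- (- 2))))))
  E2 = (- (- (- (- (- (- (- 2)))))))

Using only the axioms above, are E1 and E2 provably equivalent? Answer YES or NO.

YES

1. [neg_neg →] (- (- (- (- (- 2)))))  →  (- (- (- 2)));  E1 = ((1 + 0) * (- (- (- 2))))
2. [neg_neg →] (- (- (- 2)))  →  (- 2);  E1 = ((1 + 0) * (- 2))
3. [mul_comm →] ((1 + 0) * (- 2))  →  ((- 2) * (1 + 0))
4. [add_zero →] (1 + 0)  →  1;  E1 = ((- 2) * 1)
5. [mul_one →] ((- 2) * 1)  →  (- 2)
6. [neg_neg ←] 2  →  (- (- 2));  E1 = (- (- (- 2)))
7. [neg_neg ←] (- 2)  →  (- (- (- 2)));  E1 = (- (- (- (- (- 2)))))
8. [neg_neg ←] (- (- (- (- 2))))  →  (- (- (- (- (- (- 2))))));  this is E2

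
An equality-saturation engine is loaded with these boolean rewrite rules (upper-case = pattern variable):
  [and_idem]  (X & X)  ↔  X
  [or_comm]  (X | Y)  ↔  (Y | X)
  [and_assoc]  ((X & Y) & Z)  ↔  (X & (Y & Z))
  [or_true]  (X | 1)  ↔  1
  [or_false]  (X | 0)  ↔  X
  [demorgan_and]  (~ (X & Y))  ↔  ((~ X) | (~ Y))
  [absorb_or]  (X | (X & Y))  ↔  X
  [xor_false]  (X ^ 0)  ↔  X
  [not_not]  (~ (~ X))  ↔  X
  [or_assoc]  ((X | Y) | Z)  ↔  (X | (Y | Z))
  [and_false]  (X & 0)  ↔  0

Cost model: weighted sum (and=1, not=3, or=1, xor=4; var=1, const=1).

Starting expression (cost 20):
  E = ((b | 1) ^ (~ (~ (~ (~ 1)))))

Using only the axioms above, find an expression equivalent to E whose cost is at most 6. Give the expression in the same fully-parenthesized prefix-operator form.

1. [not_not →] (~ (~ (~ 1)))  →  (~ 1);  E = ((b | 1) ^ (~ (~ 1)))
2. [not_not →] (~ (~ 1))  →  1;  E = ((b | 1) ^ 1)
3. [or_true →] (b | 1)  →  1;  cost 6 ≤ 6, done

(1 ^ 1)   [cost 6]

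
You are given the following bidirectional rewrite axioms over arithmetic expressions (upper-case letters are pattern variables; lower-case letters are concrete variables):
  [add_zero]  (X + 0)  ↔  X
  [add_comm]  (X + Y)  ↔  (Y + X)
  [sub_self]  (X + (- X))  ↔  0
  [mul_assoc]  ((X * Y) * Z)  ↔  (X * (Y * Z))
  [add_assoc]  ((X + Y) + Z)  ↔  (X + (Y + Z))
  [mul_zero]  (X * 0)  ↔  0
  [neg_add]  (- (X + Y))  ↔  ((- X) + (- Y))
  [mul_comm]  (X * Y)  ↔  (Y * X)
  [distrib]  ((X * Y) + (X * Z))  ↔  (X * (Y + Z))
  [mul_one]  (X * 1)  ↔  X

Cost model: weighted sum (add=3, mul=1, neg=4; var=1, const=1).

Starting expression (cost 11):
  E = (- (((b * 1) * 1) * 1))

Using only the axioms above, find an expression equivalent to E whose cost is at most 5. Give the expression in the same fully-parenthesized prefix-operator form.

step 1: mul_one (→) rewrites (b * 1) into b, now (- ((b * 1) * 1))
step 2: mul_one (→) rewrites (b * 1) into b, now (- (b * 1))
step 3: mul_one (→) rewrites (b * 1) into b, reaching cost 5 (bound 5)

(- b)   [cost 5]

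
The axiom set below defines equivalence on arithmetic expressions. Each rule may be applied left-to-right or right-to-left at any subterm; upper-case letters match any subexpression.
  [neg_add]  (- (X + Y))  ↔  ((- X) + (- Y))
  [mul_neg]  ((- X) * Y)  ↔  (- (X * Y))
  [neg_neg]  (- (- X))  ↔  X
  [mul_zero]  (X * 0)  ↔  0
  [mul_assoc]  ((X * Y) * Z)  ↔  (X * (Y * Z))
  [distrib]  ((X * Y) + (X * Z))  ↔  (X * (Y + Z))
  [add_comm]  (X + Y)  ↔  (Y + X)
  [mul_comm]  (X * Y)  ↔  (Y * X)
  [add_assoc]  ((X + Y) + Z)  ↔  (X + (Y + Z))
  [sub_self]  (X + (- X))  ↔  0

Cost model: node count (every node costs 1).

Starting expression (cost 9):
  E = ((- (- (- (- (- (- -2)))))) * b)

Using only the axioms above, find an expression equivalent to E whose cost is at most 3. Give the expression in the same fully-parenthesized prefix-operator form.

1. [neg_neg →] (- (- (- (- -2))))  →  (- (- -2));  E = ((- (- (- (- -2)))) * b)
2. [neg_neg →] (- (- (- -2)))  →  (- -2);  E = ((- (- -2)) * b)
3. [neg_neg →] (- (- -2))  →  -2;  cost 3 ≤ 3, done

(-2 * b)   [cost 3]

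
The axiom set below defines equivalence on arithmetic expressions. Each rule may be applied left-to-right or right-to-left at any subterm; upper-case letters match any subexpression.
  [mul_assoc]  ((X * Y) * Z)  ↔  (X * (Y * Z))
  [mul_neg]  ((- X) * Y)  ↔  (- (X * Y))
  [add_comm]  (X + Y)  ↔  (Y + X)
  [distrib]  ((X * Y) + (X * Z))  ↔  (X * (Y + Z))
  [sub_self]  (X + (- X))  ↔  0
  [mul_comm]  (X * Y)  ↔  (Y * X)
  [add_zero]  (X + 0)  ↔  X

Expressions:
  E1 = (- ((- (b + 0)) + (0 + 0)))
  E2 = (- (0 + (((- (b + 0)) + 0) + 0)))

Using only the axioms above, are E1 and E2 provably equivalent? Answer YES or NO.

YES

step 1: add_zero (→) rewrites (0 + 0) into 0, now (- ((- (b + 0)) + 0))
step 2: add_zero (→) rewrites ((- (b + 0)) + 0) into (- (b + 0)), now (- (- (b + 0)))
step 3: add_zero (→) rewrites (b + 0) into b, now (- (- b))
step 4: add_zero (←) rewrites (- b) into ((- b) + 0), now (- ((- b) + 0))
step 5: add_comm (→) rewrites ((- b) + 0) into (0 + (- b)), now (- (0 + (- b)))
step 6: add_zero (←) rewrites (- b) into ((- b) + 0), now (- (0 + ((- b) + 0)))
step 7: add_zero (←) rewrites b into (b + 0), now (- (0 + ((- (b + 0)) + 0)))
step 8: add_zero (←) rewrites (- (b + 0)) into ((- (b + 0)) + 0), which is E2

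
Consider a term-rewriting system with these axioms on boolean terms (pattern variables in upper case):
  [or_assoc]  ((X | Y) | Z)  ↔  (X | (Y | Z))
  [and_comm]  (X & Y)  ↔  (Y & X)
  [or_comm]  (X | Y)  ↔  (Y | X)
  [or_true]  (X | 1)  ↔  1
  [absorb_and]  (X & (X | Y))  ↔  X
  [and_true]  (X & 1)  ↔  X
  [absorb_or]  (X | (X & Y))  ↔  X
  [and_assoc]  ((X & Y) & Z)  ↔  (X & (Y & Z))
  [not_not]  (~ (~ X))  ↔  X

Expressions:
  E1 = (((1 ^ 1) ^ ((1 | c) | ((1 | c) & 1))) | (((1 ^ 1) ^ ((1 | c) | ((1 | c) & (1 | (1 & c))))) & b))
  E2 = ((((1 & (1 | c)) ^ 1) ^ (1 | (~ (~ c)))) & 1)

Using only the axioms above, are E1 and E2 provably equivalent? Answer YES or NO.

YES

step 1: absorb_or (→) rewrites (1 | (1 & c)) into 1, now (((1 ^ 1) ^ ((1 | c) | ((1 | c) & 1))) | (((1 ^ 1) ^ ((1 | c) | ((1 | c) & 1))) & b))
step 2: absorb_or (→) rewrites (((1 ^ 1) ^ ((1 | c) | ((1 | c) & 1))) | (((1 ^ 1) ^ ((1 | c) | ((1 | c) & 1))) & b)) into ((1 ^ 1) ^ ((1 | c) | ((1 | c) & 1)))
step 3: absorb_or (→) rewrites ((1 | c) | ((1 | c) & 1)) into (1 | c), now ((1 ^ 1) ^ (1 | c))
step 4: absorb_and (←) rewrites 1 into (1 & (1 | c)), now (((1 & (1 | c)) ^ 1) ^ (1 | c))
step 5: and_true (←) rewrites (((1 & (1 | c)) ^ 1) ^ (1 | c)) into ((((1 & (1 | c)) ^ 1) ^ (1 | c)) & 1)
step 6: not_not (←) rewrites c into (~ (~ c)), which is E2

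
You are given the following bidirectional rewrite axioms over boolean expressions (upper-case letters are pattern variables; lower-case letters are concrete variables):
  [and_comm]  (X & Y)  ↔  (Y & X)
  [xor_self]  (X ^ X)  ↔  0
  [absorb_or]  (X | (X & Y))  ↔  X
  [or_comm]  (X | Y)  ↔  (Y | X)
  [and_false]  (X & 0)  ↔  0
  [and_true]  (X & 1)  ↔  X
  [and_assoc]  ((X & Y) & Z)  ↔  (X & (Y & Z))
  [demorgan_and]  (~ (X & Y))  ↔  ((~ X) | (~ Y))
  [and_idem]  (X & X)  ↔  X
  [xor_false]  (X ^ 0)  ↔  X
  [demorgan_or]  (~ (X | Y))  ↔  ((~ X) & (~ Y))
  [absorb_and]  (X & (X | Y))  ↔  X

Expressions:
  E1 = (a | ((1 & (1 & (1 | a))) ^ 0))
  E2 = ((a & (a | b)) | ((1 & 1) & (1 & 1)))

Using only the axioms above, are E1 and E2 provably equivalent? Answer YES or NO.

(1) (1 & (1 | a))  =[absorb_and →]=  1    ⊢ (a | ((1 & 1) ^ 0))
(2) (1 & 1)  =[and_true →]=  1    ⊢ (a | (1 ^ 0))
(3) (1 ^ 0)  =[xor_false →]=  1    ⊢ (a | 1)
(4) 1  =[and_idem ←]=  (1 & 1)    ⊢ (a | (1 & 1))
(5) a  =[absorb_and ←]=  (a & (a | b))    ⊢ ((a & (a | b)) | (1 & 1))
(6) (1 & 1)  =[and_idem ←]=  ((1 & 1) & (1 & 1))    ⊢ E2

YES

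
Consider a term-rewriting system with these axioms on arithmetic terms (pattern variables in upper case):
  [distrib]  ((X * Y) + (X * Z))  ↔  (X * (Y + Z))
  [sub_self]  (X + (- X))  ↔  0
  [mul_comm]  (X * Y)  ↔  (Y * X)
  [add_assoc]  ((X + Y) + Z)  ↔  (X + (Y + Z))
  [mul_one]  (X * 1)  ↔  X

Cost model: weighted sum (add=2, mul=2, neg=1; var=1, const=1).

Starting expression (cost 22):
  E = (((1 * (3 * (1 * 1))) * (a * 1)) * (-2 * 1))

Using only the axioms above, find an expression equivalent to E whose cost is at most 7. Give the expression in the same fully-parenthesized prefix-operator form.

1. [mul_one →] (1 * 1)  →  1;  E = (((1 * (3 * 1)) * (a * 1)) * (-2 * 1))
2. [mul_one →] (a * 1)  →  a;  E = (((1 * (3 * 1)) * a) * (-2 * 1))
3. [mul_one →] (3 * 1)  →  3;  E = (((1 * 3) * a) * (-2 * 1))
4. [mul_comm →] (1 * 3)  →  (3 * 1);  E = (((3 * 1) * a) * (-2 * 1))
5. [mul_one →] (3 * 1)  →  3;  E = ((3 * a) * (-2 * 1))
6. [mul_one →] (-2 * 1)  →  -2;  cost 7 ≤ 7, done

((3 * a) * -2)   [cost 7]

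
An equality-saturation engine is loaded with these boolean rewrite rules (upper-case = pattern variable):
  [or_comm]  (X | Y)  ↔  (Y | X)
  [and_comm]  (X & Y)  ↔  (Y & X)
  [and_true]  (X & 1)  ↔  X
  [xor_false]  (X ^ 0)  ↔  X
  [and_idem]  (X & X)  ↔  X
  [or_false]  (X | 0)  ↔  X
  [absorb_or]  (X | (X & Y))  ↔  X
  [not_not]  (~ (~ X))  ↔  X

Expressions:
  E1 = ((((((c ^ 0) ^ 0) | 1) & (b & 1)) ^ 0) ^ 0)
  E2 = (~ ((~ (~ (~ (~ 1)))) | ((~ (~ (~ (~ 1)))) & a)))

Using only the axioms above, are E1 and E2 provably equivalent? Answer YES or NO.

NO

The axioms are sound identities: if E1 ↔* E2 then E1 and E2 evaluate identically under any assignment.
Under a=0, b=1, c=0: E1 evaluates to 1, E2 to 0. Distinct ⇒ no rewrite sequence connects them.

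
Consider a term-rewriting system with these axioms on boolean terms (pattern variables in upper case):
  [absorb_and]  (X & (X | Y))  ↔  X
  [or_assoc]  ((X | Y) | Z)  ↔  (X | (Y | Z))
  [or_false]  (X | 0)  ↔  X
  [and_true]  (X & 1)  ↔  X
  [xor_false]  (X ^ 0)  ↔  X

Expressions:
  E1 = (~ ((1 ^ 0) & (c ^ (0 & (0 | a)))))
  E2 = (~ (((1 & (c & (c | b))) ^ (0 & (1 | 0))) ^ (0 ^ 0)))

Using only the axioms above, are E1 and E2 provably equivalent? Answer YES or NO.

YES

step 1: xor_false (→) rewrites (1 ^ 0) into 1, now (~ (1 & (c ^ (0 & (0 | a)))))
step 2: absorb_and (→) rewrites (0 & (0 | a)) into 0, now (~ (1 & (c ^ 0)))
step 3: xor_false (→) rewrites (c ^ 0) into c, now (~ (1 & c))
step 4: xor_false (←) rewrites (1 & c) into ((1 & c) ^ 0), now (~ ((1 & c) ^ 0))
step 5: xor_false (←) rewrites (1 & c) into ((1 & c) ^ 0), now (~ (((1 & c) ^ 0) ^ 0))
step 6: and_true (←) rewrites 0 into (0 & 1), now (~ (((1 & c) ^ (0 & 1)) ^ 0))
step 7: or_false (←) rewrites 1 into (1 | 0), now (~ (((1 & c) ^ (0 & (1 | 0))) ^ 0))
step 8: xor_false (←) rewrites 0 into (0 ^ 0), now (~ (((1 & c) ^ (0 & (1 | 0))) ^ (0 ^ 0)))
step 9: absorb_and (←) rewrites c into (c & (c | b)), which is E2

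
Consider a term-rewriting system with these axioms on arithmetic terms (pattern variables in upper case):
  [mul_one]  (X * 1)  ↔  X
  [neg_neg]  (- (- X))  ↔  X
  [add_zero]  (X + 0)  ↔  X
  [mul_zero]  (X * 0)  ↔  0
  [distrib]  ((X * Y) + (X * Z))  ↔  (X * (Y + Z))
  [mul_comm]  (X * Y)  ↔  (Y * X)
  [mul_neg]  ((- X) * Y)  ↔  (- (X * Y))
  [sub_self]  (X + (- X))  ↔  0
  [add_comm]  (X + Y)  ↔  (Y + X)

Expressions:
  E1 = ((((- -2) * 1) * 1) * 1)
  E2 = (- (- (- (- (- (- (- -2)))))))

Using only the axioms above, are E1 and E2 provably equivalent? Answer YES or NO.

step 1: mul_one (→) rewrites ((- -2) * 1) into (- -2), now (((- -2) * 1) * 1)
step 2: mul_one (→) rewrites ((- -2) * 1) into (- -2), now ((- -2) * 1)
step 3: mul_one (→) rewrites ((- -2) * 1) into (- -2)
step 4: neg_neg (←) rewrites (- -2) into (- (- (- -2)))
step 5: neg_neg (←) rewrites (- (- -2)) into (- (- (- (- -2)))), now (- (- (- (- (- -2)))))
step 6: neg_neg (←) rewrites (- (- (- (- -2)))) into (- (- (- (- (- (- -2)))))), which is E2

YES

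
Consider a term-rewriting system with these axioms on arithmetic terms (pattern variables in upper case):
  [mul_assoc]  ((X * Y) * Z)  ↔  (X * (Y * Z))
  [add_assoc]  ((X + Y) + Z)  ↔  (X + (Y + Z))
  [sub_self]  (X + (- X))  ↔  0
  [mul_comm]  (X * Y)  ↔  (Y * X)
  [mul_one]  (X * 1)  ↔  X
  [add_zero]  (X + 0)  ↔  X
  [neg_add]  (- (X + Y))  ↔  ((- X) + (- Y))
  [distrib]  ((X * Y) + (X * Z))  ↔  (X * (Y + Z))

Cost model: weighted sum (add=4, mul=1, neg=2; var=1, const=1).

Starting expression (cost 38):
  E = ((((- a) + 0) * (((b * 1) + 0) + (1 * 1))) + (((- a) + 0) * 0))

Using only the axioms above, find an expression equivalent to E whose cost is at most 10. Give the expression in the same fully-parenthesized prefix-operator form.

(1) ((b * 1) + 0)  =[add_zero →]=  (b * 1)    ⊢ ((((- a) + 0) * ((b * 1) + (1 * 1))) + (((- a) + 0) * 0))
(2) ((((- a) + 0) * ((b * 1) + (1 * 1))) + (((- a) + 0) * 0))  =[distrib →]=  (((- a) + 0) * (((b * 1) + (1 * 1)) + 0))
(3) (1 * 1)  =[mul_one →]=  1    ⊢ (((- a) + 0) * (((b * 1) + 1) + 0))
(4) (b * 1)  =[mul_one →]=  b    ⊢ (((- a) + 0) * ((b + 1) + 0))
(5) ((b + 1) + 0)  =[add_zero →]=  (b + 1)    ⊢ (((- a) + 0) * (b + 1))
(6) ((- a) + 0)  =[add_zero →]=  (- a)    ⊢ cost 10, within 10

((- a) * (b + 1))   [cost 10]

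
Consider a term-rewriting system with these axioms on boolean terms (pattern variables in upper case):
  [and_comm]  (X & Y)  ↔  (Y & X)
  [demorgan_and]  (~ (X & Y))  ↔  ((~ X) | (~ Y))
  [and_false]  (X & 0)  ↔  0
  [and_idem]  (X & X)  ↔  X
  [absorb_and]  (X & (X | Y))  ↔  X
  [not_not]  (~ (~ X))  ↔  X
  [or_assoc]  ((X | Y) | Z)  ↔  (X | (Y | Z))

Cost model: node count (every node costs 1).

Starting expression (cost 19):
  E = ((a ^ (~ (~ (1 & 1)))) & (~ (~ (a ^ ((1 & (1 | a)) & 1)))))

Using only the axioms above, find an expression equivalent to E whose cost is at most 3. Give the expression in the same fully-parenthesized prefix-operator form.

(a ^ 1)   [cost 3]

step 1: not_not (→) rewrites (~ (~ (a ^ ((1 & (1 | a)) & 1)))) into (a ^ ((1 & (1 | a)) & 1)), now ((a ^ (~ (~ (1 & 1)))) & (a ^ ((1 & (1 | a)) & 1)))
step 2: absorb_and (→) rewrites (1 & (1 | a)) into 1, now ((a ^ (~ (~ (1 & 1)))) & (a ^ (1 & 1)))
step 3: not_not (→) rewrites (~ (~ (1 & 1))) into (1 & 1), now ((a ^ (1 & 1)) & (a ^ (1 & 1)))
step 4: and_idem (→) rewrites ((a ^ (1 & 1)) & (a ^ (1 & 1))) into (a ^ (1 & 1))
step 5: and_idem (→) rewrites (1 & 1) into 1, reaching cost 3 (bound 3)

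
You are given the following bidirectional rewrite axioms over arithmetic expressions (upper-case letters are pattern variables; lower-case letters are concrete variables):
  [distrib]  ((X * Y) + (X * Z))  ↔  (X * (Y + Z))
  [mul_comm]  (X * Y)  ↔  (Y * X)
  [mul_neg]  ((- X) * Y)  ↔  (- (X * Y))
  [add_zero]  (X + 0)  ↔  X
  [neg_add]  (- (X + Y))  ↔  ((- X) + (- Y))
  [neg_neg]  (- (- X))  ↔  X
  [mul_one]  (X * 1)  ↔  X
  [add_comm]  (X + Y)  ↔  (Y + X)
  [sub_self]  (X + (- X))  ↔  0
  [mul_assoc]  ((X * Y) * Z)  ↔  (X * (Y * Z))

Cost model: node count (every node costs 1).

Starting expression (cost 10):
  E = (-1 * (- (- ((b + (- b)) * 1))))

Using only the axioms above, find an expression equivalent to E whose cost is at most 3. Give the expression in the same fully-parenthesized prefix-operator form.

step 1: mul_one (→) rewrites ((b + (- b)) * 1) into (b + (- b)), now (-1 * (- (- (b + (- b)))))
step 2: sub_self (→) rewrites (b + (- b)) into 0, now (-1 * (- (- 0)))
step 3: neg_neg (→) rewrites (- (- 0)) into 0, reaching cost 3 (bound 3)

(-1 * 0)   [cost 3]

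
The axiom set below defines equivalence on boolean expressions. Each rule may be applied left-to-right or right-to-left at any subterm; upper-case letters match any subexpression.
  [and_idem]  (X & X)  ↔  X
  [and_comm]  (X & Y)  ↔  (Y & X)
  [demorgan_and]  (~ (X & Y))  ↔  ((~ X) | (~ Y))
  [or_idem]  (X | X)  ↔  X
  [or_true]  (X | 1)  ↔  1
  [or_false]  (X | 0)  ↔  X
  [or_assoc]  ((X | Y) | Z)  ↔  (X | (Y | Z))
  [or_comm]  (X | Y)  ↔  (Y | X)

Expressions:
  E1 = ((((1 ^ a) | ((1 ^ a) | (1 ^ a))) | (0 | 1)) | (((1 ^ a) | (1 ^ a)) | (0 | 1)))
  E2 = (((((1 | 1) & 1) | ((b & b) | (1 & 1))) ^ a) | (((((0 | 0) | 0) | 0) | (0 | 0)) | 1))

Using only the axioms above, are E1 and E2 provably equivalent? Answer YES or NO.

(1) ((1 ^ a) | (1 ^ a))  =[or_idem →]=  (1 ^ a)    ⊢ ((((1 ^ a) | (1 ^ a)) | (0 | 1)) | (((1 ^ a) | (1 ^ a)) | (0 | 1)))
(2) ((((1 ^ a) | (1 ^ a)) | (0 | 1)) | (((1 ^ a) | (1 ^ a)) | (0 | 1)))  =[or_idem →]=  (((1 ^ a) | (1 ^ a)) | (0 | 1))
(3) ((1 ^ a) | (1 ^ a))  =[or_idem →]=  (1 ^ a)    ⊢ ((1 ^ a) | (0 | 1))
(4) 1  =[or_idem ←]=  (1 | 1)    ⊢ (((1 | 1) ^ a) | (0 | 1))
(5) 1  =[and_idem ←]=  (1 & 1)    ⊢ ((((1 & 1) | 1) ^ a) | (0 | 1))
(6) 0  =[or_false ←]=  (0 | 0)    ⊢ ((((1 & 1) | 1) ^ a) | ((0 | 0) | 1))
(7) 1  =[or_true ←]=  (1 | 1)    ⊢ ((((1 & (1 | 1)) | 1) ^ a) | ((0 | 0) | 1))
(8) 1  =[or_true ←]=  (b | 1)    ⊢ ((((1 & (1 | 1)) | (b | 1)) ^ a) | ((0 | 0) | 1))
(9) (0 | 0)  =[or_idem ←]=  ((0 | 0) | (0 | 0))    ⊢ ((((1 & (1 | 1)) | (b | 1)) ^ a) | (((0 | 0) | (0 | 0)) | 1))
(10) 0  =[or_idem ←]=  (0 | 0)    ⊢ ((((1 & (1 | 1)) | (b | 1)) ^ a) | ((((0 | 0) | 0) | (0 | 0)) | 1))
(11) (1 & (1 | 1))  =[and_comm →]=  ((1 | 1) & 1)    ⊢ (((((1 | 1) & 1) | (b | 1)) ^ a) | ((((0 | 0) | 0) | (0 | 0)) | 1))
(12) b  =[and_idem ←]=  (b & b)    ⊢ (((((1 | 1) & 1) | ((b & b) | 1)) ^ a) | ((((0 | 0) | 0) | (0 | 0)) | 1))
(13) 1  =[and_idem ←]=  (1 & 1)    ⊢ (((((1 | 1) & 1) | ((b & b) | (1 & 1))) ^ a) | ((((0 | 0) | 0) | (0 | 0)) | 1))
(14) 0  =[or_false ←]=  (0 | 0)    ⊢ E2

YES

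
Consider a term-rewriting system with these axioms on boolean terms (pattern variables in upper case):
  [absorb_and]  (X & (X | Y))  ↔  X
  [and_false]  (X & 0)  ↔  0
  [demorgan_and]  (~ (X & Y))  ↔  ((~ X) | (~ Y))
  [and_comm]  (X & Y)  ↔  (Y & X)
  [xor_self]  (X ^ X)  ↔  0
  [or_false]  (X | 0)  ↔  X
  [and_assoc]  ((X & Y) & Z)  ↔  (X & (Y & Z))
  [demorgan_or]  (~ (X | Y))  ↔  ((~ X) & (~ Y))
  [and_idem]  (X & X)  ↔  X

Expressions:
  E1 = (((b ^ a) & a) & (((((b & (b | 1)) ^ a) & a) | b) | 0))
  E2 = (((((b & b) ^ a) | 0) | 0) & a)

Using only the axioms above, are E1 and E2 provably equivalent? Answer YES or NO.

step 1: absorb_and (→) rewrites (b & (b | 1)) into b, now (((b ^ a) & a) & ((((b ^ a) & a) | b) | 0))
step 2: or_false (→) rewrites ((((b ^ a) & a) | b) | 0) into (((b ^ a) & a) | b), now (((b ^ a) & a) & (((b ^ a) & a) | b))
step 3: absorb_and (→) rewrites (((b ^ a) & a) & (((b ^ a) & a) | b)) into ((b ^ a) & a)
step 4: and_idem (←) rewrites b into (b & b), now (((b & b) ^ a) & a)
step 5: or_false (←) rewrites ((b & b) ^ a) into (((b & b) ^ a) | 0), now ((((b & b) ^ a) | 0) & a)
step 6: or_false (←) rewrites (((b & b) ^ a) | 0) into ((((b & b) ^ a) | 0) | 0), which is E2

YES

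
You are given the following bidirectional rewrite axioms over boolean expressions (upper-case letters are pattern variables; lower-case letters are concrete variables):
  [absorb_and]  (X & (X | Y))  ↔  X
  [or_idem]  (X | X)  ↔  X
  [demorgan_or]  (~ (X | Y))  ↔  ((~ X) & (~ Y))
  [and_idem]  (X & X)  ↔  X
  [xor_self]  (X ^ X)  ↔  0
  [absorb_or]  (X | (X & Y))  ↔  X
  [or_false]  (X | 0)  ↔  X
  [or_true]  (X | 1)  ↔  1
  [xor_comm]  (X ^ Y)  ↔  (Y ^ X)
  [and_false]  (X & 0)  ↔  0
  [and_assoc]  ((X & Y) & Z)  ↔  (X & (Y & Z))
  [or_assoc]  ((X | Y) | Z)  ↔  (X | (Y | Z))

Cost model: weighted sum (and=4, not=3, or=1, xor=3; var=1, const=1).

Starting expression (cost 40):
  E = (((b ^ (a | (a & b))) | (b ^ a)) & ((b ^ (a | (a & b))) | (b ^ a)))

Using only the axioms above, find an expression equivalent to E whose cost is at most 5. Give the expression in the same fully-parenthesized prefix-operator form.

(b ^ a)   [cost 5]

(1) (((b ^ (a | (a & b))) | (b ^ a)) & ((b ^ (a | (a & b))) | (b ^ a)))  =[and_idem →]=  ((b ^ (a | (a & b))) | (b ^ a))
(2) (a | (a & b))  =[absorb_or →]=  a    ⊢ ((b ^ a) | (b ^ a))
(3) ((b ^ a) | (b ^ a))  =[or_idem →]=  (b ^ a)    ⊢ cost 5, within 5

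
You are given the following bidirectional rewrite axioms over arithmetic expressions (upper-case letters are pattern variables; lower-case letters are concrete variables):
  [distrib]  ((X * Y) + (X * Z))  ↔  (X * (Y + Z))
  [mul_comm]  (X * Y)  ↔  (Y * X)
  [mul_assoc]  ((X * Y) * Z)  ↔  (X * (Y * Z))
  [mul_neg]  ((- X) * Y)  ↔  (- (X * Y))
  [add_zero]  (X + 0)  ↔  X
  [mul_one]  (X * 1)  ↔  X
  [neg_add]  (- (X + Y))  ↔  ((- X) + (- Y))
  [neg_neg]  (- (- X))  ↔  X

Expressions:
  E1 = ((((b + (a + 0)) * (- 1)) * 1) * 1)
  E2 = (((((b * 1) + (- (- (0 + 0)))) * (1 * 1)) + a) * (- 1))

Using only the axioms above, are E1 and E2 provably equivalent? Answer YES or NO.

step 1: mul_one (→) rewrites ((((b + (a + 0)) * (- 1)) * 1) * 1) into (((b + (a + 0)) * (- 1)) * 1)
step 2: add_zero (→) rewrites (a + 0) into a, now (((b + a) * (- 1)) * 1)
step 3: mul_one (→) rewrites (((b + a) * (- 1)) * 1) into ((b + a) * (- 1))
step 4: add_zero (←) rewrites b into (b + 0), now (((b + 0) + a) * (- 1))
step 5: mul_one (←) rewrites (b + 0) into ((b + 0) * 1), now ((((b + 0) * 1) + a) * (- 1))
step 6: mul_one (←) rewrites 1 into (1 * 1), now ((((b + 0) * (1 * 1)) + a) * (- 1))
step 7: mul_one (←) rewrites b into (b * 1), now (((((b * 1) + 0) * (1 * 1)) + a) * (- 1))
step 8: add_zero (←) rewrites 0 into (0 + 0), now (((((b * 1) + (0 + 0)) * (1 * 1)) + a) * (- 1))
step 9: neg_neg (←) rewrites (0 + 0) into (- (- (0 + 0))), which is E2

YES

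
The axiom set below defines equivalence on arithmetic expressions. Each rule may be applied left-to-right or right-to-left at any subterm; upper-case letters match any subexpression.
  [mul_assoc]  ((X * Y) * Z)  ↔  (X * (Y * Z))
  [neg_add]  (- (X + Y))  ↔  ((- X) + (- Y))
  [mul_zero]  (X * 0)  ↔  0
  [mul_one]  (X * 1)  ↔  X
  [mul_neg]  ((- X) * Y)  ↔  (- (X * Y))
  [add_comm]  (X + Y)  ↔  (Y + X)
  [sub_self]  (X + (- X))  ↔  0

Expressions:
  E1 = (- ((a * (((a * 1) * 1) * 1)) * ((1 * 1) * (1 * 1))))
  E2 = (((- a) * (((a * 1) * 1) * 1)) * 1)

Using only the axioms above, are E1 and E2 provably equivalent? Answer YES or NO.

1. [mul_one →] ((a * 1) * 1)  →  (a * 1);  E1 = (- ((a * ((a * 1) * 1)) * ((1 * 1) * (1 * 1))))
2. [mul_one →] ((a * 1) * 1)  →  (a * 1);  E1 = (- ((a * (a * 1)) * ((1 * 1) * (1 * 1))))
3. [mul_one →] (1 * 1)  →  1;  E1 = (- ((a * (a * 1)) * ((1 * 1) * 1)))
4. [mul_one →] (1 * 1)  →  1;  E1 = (- ((a * (a * 1)) * (1 * 1)))
5. [mul_one →] (a * 1)  →  a;  E1 = (- ((a * a) * (1 * 1)))
6. [mul_one →] (1 * 1)  →  1;  E1 = (- ((a * a) * 1))
7. [mul_one →] ((a * a) * 1)  →  (a * a);  E1 = (- (a * a))
8. [mul_one ←] a  →  (a * 1);  E1 = (- (a * (a * 1)))
9. [mul_one ←] 1  →  (1 * 1);  E1 = (- (a * (a * (1 * 1))))
10. [mul_neg ←] (- (a * (a * (1 * 1))))  →  ((- a) * (a * (1 * 1)))
11. [mul_assoc ←] (a * (1 * 1))  →  ((a * 1) * 1);  E1 = ((- a) * ((a * 1) * 1))
12. [mul_one ←] (a * 1)  →  ((a * 1) * 1);  E1 = ((- a) * (((a * 1) * 1) * 1))
13. [mul_one ←] ((- a) * (((a * 1) * 1) * 1))  →  (((- a) * (((a * 1) * 1) * 1)) * 1);  this is E2

YES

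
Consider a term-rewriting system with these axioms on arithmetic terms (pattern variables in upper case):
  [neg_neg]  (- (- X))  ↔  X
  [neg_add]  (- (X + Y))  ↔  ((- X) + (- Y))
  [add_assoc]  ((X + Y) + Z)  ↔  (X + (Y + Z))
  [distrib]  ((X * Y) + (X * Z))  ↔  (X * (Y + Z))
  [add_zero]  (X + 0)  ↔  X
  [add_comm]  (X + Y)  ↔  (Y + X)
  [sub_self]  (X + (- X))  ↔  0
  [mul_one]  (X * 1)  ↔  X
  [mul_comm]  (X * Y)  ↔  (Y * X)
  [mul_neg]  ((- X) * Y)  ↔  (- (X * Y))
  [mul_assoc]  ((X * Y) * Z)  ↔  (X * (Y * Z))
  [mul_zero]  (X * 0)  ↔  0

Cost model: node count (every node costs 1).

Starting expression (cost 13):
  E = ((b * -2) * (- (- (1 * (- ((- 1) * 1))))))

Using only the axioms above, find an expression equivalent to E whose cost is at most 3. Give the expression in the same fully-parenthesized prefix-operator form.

(-2 * b)   [cost 3]

1. [neg_neg →] (- (- (1 * (- ((- 1) * 1)))))  →  (1 * (- ((- 1) * 1)));  E = ((b * -2) * (1 * (- ((- 1) * 1))))
2. [mul_one →] ((- 1) * 1)  →  (- 1);  E = ((b * -2) * (1 * (- (- 1))))
3. [neg_neg →] (- (- 1))  →  1;  E = ((b * -2) * (1 * 1))
4. [mul_one →] (1 * 1)  →  1;  E = ((b * -2) * 1)
5. [mul_comm →] (b * -2)  →  (-2 * b);  E = ((-2 * b) * 1)
6. [mul_one →] ((-2 * b) * 1)  →  (-2 * b);  cost 3 ≤ 3, done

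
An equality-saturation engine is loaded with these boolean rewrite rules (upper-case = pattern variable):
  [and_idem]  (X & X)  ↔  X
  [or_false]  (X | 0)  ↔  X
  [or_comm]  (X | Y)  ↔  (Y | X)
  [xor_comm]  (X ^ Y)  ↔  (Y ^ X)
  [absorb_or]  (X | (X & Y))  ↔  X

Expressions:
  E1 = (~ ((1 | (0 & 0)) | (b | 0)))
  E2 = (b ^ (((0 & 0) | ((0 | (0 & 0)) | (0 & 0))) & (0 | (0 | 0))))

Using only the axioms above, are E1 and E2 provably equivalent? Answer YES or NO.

NO

All listed rules preserve value, hence provable equivalence implies equal values everywhere; look for a separating assignment.
b=1 gives E1 ↦ 0, E2 ↦ 1; values differ ⇒ not provably equivalent.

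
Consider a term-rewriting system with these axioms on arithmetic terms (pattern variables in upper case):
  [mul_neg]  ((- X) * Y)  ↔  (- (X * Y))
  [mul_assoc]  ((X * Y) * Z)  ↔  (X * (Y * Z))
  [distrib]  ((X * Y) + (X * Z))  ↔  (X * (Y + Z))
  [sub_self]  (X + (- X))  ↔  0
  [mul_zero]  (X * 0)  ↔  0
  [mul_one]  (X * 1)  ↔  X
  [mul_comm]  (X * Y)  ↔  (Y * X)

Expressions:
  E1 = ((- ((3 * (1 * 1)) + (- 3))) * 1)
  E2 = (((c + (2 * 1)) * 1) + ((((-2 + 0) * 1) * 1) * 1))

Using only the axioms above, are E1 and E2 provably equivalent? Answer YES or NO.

All listed rules preserve value, hence provable equivalence implies equal values everywhere; look for a separating assignment.
c=1 gives E1 ↦ 0, E2 ↦ 1; values differ ⇒ not provably equivalent.

NO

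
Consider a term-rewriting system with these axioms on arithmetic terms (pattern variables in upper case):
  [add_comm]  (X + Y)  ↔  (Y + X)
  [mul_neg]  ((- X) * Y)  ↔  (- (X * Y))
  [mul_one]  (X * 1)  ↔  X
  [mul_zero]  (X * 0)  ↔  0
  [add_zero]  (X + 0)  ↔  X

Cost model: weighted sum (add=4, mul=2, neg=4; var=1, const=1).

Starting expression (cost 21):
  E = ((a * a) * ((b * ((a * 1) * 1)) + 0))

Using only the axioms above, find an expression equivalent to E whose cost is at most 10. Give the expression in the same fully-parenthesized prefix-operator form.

step 1: add_zero (→) rewrites ((b * ((a * 1) * 1)) + 0) into (b * ((a * 1) * 1)), now ((a * a) * (b * ((a * 1) * 1)))
step 2: mul_one (→) rewrites ((a * 1) * 1) into (a * 1), now ((a * a) * (b * (a * 1)))
step 3: mul_one (→) rewrites (a * 1) into a, reaching cost 10 (bound 10)

((a * a) * (b * a))   [cost 10]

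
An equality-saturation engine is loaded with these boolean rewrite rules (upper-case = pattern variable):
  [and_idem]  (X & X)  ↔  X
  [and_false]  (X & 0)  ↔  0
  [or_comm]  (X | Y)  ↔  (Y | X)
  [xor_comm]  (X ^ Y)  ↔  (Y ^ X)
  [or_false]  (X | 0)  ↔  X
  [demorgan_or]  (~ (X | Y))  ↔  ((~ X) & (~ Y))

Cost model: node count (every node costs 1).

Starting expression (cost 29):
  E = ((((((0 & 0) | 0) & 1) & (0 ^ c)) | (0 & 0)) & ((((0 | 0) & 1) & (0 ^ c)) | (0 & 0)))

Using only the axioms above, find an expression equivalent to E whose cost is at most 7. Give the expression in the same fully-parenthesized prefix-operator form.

step 1: and_idem (→) rewrites (0 & 0) into 0, now (((((0 | 0) & 1) & (0 ^ c)) | (0 & 0)) & ((((0 | 0) & 1) & (0 ^ c)) | (0 & 0)))
step 2: and_idem (→) rewrites (((((0 | 0) & 1) & (0 ^ c)) | (0 & 0)) & ((((0 | 0) & 1) & (0 ^ c)) | (0 & 0))) into ((((0 | 0) & 1) & (0 ^ c)) | (0 & 0))
step 3: or_false (→) rewrites (0 | 0) into 0, now (((0 & 1) & (0 ^ c)) | (0 & 0))
step 4: xor_comm (→) rewrites (0 ^ c) into (c ^ 0), now (((0 & 1) & (c ^ 0)) | (0 & 0))
step 5: and_idem (→) rewrites (0 & 0) into 0, now (((0 & 1) & (c ^ 0)) | 0)
step 6: or_false (→) rewrites (((0 & 1) & (c ^ 0)) | 0) into ((0 & 1) & (c ^ 0)), reaching cost 7 (bound 7)

((0 & 1) & (c ^ 0))   [cost 7]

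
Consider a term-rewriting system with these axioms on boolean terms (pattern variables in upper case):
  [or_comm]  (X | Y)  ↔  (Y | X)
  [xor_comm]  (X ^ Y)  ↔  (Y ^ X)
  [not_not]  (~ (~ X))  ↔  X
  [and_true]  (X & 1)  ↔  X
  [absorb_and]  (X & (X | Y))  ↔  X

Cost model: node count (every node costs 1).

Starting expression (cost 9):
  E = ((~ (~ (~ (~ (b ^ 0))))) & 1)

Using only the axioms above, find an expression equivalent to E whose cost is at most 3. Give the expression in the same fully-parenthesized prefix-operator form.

(b ^ 0)   [cost 3]

step 1: and_true (→) rewrites ((~ (~ (~ (~ (b ^ 0))))) & 1) into (~ (~ (~ (~ (b ^ 0)))))
step 2: not_not (→) rewrites (~ (~ (b ^ 0))) into (b ^ 0), now (~ (~ (b ^ 0)))
step 3: not_not (→) rewrites (~ (~ (b ^ 0))) into (b ^ 0), reaching cost 3 (bound 3)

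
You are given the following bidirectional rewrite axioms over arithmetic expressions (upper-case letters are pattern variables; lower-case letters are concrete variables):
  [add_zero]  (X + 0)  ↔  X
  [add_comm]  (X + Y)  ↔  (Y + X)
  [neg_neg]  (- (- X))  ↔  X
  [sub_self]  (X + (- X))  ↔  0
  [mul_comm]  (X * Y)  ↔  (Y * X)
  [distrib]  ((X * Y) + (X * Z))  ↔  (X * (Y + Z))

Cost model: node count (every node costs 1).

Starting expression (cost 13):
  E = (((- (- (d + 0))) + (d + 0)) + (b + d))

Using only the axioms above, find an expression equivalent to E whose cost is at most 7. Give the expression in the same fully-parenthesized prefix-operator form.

(1) (- (- (d + 0)))  =[neg_neg →]=  (d + 0)    ⊢ (((d + 0) + (d + 0)) + (b + d))
(2) (d + 0)  =[add_zero →]=  d    ⊢ ((d + (d + 0)) + (b + d))
(3) (d + 0)  =[add_zero →]=  d    ⊢ cost 7, within 7

((d + d) + (b + d))   [cost 7]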